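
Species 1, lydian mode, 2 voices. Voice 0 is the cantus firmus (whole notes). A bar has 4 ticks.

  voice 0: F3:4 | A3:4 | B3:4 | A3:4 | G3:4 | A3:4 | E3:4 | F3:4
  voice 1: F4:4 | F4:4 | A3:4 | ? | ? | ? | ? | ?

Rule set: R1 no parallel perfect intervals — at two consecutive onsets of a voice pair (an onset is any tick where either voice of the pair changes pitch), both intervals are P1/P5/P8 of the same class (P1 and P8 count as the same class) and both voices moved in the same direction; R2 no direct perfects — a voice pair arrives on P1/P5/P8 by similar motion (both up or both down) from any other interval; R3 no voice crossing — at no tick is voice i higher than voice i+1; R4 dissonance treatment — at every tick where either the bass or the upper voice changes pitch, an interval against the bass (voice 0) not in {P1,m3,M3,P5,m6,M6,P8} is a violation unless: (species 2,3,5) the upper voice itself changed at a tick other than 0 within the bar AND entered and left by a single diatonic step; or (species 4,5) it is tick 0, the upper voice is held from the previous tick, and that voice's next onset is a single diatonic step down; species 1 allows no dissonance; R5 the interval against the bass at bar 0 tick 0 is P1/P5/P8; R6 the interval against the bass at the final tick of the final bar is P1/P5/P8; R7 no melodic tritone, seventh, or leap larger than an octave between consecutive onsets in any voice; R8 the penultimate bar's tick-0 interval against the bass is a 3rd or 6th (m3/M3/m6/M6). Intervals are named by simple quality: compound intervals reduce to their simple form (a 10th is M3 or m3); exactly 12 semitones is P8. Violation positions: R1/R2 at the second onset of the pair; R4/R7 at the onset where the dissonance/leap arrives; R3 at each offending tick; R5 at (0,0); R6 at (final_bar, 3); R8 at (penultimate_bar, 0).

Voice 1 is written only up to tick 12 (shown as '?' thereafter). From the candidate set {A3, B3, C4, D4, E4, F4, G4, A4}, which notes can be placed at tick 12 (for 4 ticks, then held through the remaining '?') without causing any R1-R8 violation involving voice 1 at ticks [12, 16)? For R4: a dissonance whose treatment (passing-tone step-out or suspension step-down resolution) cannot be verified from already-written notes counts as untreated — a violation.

A3: legal
B3: violates R4
C4: legal
D4: violates R4
E4: legal
F4: legal
G4: violates R4,R7
A4: legal

{A3, A4, C4, E4, F4}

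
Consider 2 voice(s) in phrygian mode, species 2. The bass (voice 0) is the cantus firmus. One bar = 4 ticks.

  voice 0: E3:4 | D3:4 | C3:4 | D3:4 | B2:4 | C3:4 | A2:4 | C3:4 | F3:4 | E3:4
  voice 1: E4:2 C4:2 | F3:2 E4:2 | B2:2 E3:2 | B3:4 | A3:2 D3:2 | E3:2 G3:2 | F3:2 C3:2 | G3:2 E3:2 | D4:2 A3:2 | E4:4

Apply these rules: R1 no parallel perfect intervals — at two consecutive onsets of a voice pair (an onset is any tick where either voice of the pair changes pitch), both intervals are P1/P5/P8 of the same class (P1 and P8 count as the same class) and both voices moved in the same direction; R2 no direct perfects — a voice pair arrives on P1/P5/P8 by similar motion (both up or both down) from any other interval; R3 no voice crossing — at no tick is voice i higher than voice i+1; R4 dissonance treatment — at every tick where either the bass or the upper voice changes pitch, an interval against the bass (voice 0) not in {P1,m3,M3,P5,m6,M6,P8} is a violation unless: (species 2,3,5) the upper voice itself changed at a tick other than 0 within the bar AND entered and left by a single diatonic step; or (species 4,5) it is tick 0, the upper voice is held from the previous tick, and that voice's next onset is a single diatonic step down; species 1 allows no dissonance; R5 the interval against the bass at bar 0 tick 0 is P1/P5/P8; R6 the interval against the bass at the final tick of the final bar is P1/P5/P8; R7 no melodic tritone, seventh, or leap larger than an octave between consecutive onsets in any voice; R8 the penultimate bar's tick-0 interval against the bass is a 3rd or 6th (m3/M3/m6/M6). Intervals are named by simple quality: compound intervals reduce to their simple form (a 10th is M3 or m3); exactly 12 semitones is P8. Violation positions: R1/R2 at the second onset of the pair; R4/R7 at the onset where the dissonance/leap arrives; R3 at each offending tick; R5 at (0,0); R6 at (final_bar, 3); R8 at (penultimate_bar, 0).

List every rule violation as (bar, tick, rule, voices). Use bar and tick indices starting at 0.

(1, 2, R4, (0, 1))
(1, 2, R7, (1,))
(2, 0, R3, (0, 1))
(2, 0, R4, (0, 1))
(2, 0, R7, (1,))
(2, 1, R3, (0, 1))
(4, 0, R4, (0, 1))
(7, 0, R2, (0, 1))
(8, 0, R7, (1,))

bar 0: v0=E3 v1=E4 downbeat P8
bar 1: v0=D3 v1=F3 downbeat m3
bar 2: v0=C3 v1=B2 downbeat m2
bar 3: v0=D3 v1=B3 downbeat M6
bar 4: v0=B2 v1=A3 downbeat m7
bar 5: v0=C3 v1=E3 downbeat M3
bar 6: v0=A2 v1=F3 downbeat m6
bar 7: v0=C3 v1=G3 downbeat P5
bar 8: v0=F3 v1=D4 downbeat M6
bar 9: v0=E3 v1=E4 downbeat P8
  -> R4 @ bar 1 tick 2 v(0, 1): D3/E4 M2 untreated
  -> R7 @ bar 1 tick 2 v(1,): F3->E4 leap 11st
  -> R3 @ bar 2 tick 0 v(0, 1): C3 above B2
  -> R4 @ bar 2 tick 0 v(0, 1): C3/B2 m2 untreated
  -> R7 @ bar 2 tick 0 v(1,): E4->B2 leap 17st
  -> R3 @ bar 2 tick 1 v(0, 1): C3 above B2
  -> R4 @ bar 4 tick 0 v(0, 1): B2/A3 m7 untreated
  -> R2 @ bar 7 tick 0 v(0, 1): A2/C3 m3 -> C3/G3 P5 similar
  -> R7 @ bar 8 tick 0 v(1,): E3->D4 leap 10st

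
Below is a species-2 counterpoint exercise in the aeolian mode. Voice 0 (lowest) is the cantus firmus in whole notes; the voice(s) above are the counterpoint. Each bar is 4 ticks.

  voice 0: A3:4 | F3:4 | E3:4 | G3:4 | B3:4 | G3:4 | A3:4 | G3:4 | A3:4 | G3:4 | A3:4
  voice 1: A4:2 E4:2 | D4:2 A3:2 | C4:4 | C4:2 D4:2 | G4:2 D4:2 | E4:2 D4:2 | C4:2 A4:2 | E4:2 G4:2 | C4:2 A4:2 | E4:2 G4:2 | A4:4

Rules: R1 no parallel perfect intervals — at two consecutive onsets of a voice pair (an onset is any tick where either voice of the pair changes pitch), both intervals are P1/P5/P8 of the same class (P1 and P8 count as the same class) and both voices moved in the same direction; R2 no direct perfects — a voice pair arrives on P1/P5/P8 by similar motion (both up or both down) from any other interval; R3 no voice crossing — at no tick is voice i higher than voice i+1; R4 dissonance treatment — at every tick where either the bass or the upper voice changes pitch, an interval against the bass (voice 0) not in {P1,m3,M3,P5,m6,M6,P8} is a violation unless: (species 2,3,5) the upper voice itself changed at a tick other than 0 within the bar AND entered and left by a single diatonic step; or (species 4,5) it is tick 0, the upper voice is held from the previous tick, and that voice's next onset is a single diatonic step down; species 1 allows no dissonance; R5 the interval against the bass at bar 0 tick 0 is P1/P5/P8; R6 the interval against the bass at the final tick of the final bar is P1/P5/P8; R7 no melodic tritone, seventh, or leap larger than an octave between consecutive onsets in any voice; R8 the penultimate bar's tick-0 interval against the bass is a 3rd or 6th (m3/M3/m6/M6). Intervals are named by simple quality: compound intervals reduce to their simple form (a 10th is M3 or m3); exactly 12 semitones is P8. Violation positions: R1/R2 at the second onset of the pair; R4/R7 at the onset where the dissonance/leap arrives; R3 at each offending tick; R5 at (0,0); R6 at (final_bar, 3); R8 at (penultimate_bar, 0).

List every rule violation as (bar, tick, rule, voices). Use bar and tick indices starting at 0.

bar 0: v0=A3 v1=A4 downbeat P8
bar 1: v0=F3 v1=D4 downbeat M6
bar 2: v0=E3 v1=C4 downbeat m6
bar 3: v0=G3 v1=C4 downbeat P4
bar 4: v0=B3 v1=G4 downbeat m6
bar 5: v0=G3 v1=E4 downbeat M6
bar 6: v0=A3 v1=C4 downbeat m3
bar 7: v0=G3 v1=E4 downbeat M6
bar 8: v0=A3 v1=C4 downbeat m3
bar 9: v0=G3 v1=E4 downbeat M6
bar 10: v0=A3 v1=A4 downbeat P8
  -> R4 @ bar 3 tick 0 v(0, 1): G3/C4 P4 untreated
  -> R1 @ bar 10 tick 0 v(0, 1): G3/G4 P8 -> A3/A4 P8 similar

(3, 0, R4, (0, 1))
(10, 0, R1, (0, 1))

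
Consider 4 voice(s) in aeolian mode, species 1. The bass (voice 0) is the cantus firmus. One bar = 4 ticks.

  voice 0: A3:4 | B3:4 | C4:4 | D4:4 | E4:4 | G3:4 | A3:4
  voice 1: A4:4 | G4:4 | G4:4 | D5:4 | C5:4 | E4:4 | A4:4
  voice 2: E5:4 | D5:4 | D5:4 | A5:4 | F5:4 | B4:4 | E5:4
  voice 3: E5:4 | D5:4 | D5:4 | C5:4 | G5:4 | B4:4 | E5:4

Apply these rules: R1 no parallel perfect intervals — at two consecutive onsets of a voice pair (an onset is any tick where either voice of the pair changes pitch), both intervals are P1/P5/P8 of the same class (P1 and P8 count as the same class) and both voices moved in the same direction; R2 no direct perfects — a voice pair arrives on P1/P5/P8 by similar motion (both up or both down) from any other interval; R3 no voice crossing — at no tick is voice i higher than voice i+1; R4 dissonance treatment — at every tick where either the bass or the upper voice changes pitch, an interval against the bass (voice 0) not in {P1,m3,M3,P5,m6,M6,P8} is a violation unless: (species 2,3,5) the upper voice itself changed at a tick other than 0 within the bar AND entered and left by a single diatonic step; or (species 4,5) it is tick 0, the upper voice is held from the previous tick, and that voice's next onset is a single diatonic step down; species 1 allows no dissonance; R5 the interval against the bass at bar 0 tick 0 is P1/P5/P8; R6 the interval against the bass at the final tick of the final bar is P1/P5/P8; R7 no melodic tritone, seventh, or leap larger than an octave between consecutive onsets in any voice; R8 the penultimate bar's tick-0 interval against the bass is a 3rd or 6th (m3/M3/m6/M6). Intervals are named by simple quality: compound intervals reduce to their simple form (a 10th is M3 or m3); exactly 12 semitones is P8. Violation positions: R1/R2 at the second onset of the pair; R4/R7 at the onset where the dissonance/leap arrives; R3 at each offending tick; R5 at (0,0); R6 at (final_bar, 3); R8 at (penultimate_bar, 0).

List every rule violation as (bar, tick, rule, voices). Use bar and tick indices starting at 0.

(1, 0, R1, (1, 2))
(1, 0, R1, (1, 3))
(1, 0, R1, (2, 3))
(2, 0, R4, (0, 2))
(2, 0, R4, (0, 3))
(3, 0, R1, (1, 2))
(3, 0, R2, (0, 1))
(3, 0, R2, (0, 2))
(3, 0, R3, (2, 3))
(3, 0, R4, (0, 3))
(3, 1, R3, (2, 3))
(3, 2, R3, (2, 3))
(3, 3, R3, (2, 3))
(4, 0, R4, (0, 2))
(5, 0, R1, (1, 3))
(5, 0, R2, (1, 2))
(5, 0, R2, (2, 3))
(5, 0, R7, (2,))
(6, 0, R1, (1, 2))
(6, 0, R1, (1, 3))
(6, 0, R1, (2, 3))
(6, 0, R2, (0, 1))
(6, 0, R2, (0, 2))
(6, 0, R2, (0, 3))

bar 0: v0=A3 v1=A4 v2=E5 v3=E5 downbeat P5
bar 1: v0=B3 v1=G4 v2=D5 v3=D5 downbeat m3
bar 2: v0=C4 v1=G4 v2=D5 v3=D5 downbeat M2
bar 3: v0=D4 v1=D5 v2=A5 v3=C5 downbeat m7
bar 4: v0=E4 v1=C5 v2=F5 v3=G5 downbeat m3
bar 5: v0=G3 v1=E4 v2=B4 v3=B4 downbeat M3
bar 6: v0=A3 v1=A4 v2=E5 v3=E5 downbeat P5
  -> R1 @ bar 1 tick 0 v(1, 2): A4/E5 P5 -> G4/D5 P5 similar
  -> R1 @ bar 1 tick 0 v(1, 3): A4/E5 P5 -> G4/D5 P5 similar
  -> R1 @ bar 1 tick 0 v(2, 3): E5/E5 P1 -> D5/D5 P1 similar
  -> R4 @ bar 2 tick 0 v(0, 2): C4/D5 M2 untreated
  -> R4 @ bar 2 tick 0 v(0, 3): C4/D5 M2 untreated
  -> R1 @ bar 3 tick 0 v(1, 2): G4/D5 P5 -> D5/A5 P5 similar
  -> R2 @ bar 3 tick 0 v(0, 1): C4/G4 P5 -> D4/D5 P8 similar
  -> R2 @ bar 3 tick 0 v(0, 2): C4/D5 M2 -> D4/A5 P5 similar
  -> R3 @ bar 3 tick 0 v(2, 3): A5 above C5
  -> R4 @ bar 3 tick 0 v(0, 3): D4/C5 m7 untreated
  -> R3 @ bar 3 tick 1 v(2, 3): A5 above C5
  -> R3 @ bar 3 tick 2 v(2, 3): A5 above C5
  -> R3 @ bar 3 tick 3 v(2, 3): A5 above C5
  -> R4 @ bar 4 tick 0 v(0, 2): E4/F5 m2 untreated
  -> R1 @ bar 5 tick 0 v(1, 3): C5/G5 P5 -> E4/B4 P5 similar
  -> R2 @ bar 5 tick 0 v(1, 2): C5/F5 P4 -> E4/B4 P5 similar
  -> R2 @ bar 5 tick 0 v(2, 3): F5/G5 M2 -> B4/B4 P1 similar
  -> R7 @ bar 5 tick 0 v(2,): F5->B4 leap 6st
  -> R1 @ bar 6 tick 0 v(1, 2): E4/B4 P5 -> A4/E5 P5 similar
  -> R1 @ bar 6 tick 0 v(1, 3): E4/B4 P5 -> A4/E5 P5 similar
  -> R1 @ bar 6 tick 0 v(2, 3): B4/B4 P1 -> E5/E5 P1 similar
  -> R2 @ bar 6 tick 0 v(0, 1): G3/E4 M6 -> A3/A4 P8 similar
  -> R2 @ bar 6 tick 0 v(0, 2): G3/B4 M3 -> A3/E5 P5 similar
  -> R2 @ bar 6 tick 0 v(0, 3): G3/B4 M3 -> A3/E5 P5 similar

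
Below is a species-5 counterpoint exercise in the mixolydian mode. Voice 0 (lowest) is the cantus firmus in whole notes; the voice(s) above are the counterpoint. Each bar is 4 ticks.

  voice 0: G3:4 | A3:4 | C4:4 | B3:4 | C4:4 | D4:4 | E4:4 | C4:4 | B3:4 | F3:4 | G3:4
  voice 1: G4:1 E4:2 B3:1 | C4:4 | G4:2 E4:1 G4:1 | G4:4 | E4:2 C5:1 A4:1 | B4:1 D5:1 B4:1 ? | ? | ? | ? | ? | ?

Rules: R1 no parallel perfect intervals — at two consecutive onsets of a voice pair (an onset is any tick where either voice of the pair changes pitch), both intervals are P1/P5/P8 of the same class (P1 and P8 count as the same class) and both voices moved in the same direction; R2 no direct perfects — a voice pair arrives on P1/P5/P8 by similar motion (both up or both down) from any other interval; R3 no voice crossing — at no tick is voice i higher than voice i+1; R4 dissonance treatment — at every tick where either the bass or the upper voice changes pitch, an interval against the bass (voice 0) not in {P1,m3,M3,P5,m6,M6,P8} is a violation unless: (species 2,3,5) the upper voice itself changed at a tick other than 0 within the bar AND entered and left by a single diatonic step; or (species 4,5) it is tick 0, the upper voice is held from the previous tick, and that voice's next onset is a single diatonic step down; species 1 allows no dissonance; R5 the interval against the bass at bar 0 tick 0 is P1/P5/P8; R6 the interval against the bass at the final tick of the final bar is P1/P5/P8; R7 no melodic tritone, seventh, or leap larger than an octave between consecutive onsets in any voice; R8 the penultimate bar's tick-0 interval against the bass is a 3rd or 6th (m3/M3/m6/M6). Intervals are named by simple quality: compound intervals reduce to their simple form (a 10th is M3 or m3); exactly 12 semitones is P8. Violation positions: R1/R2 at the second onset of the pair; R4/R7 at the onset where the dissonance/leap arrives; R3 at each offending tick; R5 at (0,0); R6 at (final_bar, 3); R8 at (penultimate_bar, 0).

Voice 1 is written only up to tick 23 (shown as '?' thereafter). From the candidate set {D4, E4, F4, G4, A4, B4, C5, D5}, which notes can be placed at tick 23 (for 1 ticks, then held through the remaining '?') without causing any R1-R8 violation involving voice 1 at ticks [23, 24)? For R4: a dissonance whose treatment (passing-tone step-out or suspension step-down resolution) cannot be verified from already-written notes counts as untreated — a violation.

D4: legal
E4: violates R4
F4: violates R7
G4: violates R4
A4: legal
B4: legal
C5: violates R4
D5: legal

{A4, B4, D4, D5}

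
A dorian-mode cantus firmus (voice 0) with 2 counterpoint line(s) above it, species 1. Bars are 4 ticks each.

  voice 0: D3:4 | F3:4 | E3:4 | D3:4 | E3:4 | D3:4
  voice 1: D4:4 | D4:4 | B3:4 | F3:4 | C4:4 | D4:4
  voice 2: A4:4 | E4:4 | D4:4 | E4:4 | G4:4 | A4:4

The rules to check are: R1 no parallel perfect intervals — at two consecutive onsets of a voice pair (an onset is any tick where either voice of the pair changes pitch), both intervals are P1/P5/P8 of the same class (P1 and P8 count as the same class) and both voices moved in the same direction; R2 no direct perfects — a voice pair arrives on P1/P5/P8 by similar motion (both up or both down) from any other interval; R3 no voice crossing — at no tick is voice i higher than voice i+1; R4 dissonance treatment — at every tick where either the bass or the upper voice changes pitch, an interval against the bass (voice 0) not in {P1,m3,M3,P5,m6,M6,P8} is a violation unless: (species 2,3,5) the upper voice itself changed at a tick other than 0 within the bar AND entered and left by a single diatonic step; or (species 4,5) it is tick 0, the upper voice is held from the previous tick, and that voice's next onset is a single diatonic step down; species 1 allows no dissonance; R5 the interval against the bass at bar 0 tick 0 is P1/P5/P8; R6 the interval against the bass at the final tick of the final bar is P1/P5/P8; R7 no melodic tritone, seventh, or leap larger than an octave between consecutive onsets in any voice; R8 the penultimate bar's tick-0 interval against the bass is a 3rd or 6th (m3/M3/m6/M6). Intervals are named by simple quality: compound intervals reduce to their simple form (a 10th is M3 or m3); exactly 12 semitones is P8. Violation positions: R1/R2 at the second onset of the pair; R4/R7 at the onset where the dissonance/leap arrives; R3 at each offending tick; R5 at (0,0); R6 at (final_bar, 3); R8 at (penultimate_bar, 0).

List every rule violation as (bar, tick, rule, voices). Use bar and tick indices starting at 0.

bar 0: v0=D3 v1=D4 v2=A4 downbeat P5
bar 1: v0=F3 v1=D4 v2=E4 downbeat M7
bar 2: v0=E3 v1=B3 v2=D4 downbeat m7
bar 3: v0=D3 v1=F3 v2=E4 downbeat M2
bar 4: v0=E3 v1=C4 v2=G4 downbeat m3
bar 5: v0=D3 v1=D4 v2=A4 downbeat P5
  -> R4 @ bar 1 tick 0 v(0, 2): F3/E4 M7 untreated
  -> R2 @ bar 2 tick 0 v(0, 1): F3/D4 M6 -> E3/B3 P5 similar
  -> R4 @ bar 2 tick 0 v(0, 2): E3/D4 m7 untreated
  -> R4 @ bar 3 tick 0 v(0, 2): D3/E4 M2 untreated
  -> R7 @ bar 3 tick 0 v(1,): B3->F3 leap 6st
  -> R2 @ bar 4 tick 0 v(1, 2): F3/E4 M7 -> C4/G4 P5 similar
  -> R1 @ bar 5 tick 0 v(1, 2): C4/G4 P5 -> D4/A4 P5 similar

(1, 0, R4, (0, 2))
(2, 0, R2, (0, 1))
(2, 0, R4, (0, 2))
(3, 0, R4, (0, 2))
(3, 0, R7, (1,))
(4, 0, R2, (1, 2))
(5, 0, R1, (1, 2))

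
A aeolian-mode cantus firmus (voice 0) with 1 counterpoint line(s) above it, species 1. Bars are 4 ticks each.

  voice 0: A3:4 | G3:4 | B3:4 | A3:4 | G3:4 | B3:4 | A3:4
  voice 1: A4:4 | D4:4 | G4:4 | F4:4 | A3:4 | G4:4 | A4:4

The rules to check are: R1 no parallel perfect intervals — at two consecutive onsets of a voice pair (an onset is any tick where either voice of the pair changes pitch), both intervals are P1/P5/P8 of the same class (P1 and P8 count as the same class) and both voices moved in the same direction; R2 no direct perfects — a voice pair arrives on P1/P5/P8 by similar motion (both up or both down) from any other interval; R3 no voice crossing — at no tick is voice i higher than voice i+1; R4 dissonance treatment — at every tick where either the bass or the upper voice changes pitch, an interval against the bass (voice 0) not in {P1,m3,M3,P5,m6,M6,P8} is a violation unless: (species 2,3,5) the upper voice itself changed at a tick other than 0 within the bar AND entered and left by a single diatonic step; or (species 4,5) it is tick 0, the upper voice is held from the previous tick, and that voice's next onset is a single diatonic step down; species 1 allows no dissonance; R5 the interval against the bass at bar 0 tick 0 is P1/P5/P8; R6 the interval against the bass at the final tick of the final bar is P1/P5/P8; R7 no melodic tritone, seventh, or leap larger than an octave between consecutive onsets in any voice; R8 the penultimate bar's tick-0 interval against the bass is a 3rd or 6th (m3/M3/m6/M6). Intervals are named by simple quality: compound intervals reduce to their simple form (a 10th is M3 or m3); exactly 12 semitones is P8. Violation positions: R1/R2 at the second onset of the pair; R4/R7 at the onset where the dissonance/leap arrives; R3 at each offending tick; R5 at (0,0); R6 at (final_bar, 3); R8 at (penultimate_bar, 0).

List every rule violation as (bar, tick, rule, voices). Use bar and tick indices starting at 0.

bar 0: v0=A3 v1=A4 downbeat P8
bar 1: v0=G3 v1=D4 downbeat P5
bar 2: v0=B3 v1=G4 downbeat m6
bar 3: v0=A3 v1=F4 downbeat m6
bar 4: v0=G3 v1=A3 downbeat M2
bar 5: v0=B3 v1=G4 downbeat m6
bar 6: v0=A3 v1=A4 downbeat P8
  -> R2 @ bar 1 tick 0 v(0, 1): A3/A4 P8 -> G3/D4 P5 similar
  -> R4 @ bar 4 tick 0 v(0, 1): G3/A3 M2 untreated
  -> R7 @ bar 5 tick 0 v(1,): A3->G4 leap 10st

(1, 0, R2, (0, 1))
(4, 0, R4, (0, 1))
(5, 0, R7, (1,))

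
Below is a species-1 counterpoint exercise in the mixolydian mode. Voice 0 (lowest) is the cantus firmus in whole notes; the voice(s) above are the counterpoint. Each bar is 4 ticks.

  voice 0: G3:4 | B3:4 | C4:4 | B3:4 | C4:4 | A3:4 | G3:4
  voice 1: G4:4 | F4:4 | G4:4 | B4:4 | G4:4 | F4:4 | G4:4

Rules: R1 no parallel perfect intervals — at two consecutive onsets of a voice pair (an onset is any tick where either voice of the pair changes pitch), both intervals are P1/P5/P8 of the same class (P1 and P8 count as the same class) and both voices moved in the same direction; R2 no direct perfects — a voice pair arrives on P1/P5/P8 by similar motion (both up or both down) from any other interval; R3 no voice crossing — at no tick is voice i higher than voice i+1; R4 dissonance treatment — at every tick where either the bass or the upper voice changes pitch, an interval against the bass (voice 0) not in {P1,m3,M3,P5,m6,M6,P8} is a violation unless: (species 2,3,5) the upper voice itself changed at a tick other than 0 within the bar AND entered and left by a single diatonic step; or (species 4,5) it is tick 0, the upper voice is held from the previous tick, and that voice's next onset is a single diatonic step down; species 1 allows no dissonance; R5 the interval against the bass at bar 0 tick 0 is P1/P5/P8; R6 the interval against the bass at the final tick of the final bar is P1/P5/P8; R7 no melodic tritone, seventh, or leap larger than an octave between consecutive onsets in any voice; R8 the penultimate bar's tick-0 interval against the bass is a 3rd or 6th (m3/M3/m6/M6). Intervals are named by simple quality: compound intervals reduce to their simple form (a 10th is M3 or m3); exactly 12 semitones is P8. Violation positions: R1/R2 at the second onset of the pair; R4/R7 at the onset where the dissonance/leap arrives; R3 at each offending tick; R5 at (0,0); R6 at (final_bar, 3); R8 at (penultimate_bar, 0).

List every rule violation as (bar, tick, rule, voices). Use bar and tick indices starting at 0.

(1, 0, R4, (0, 1))
(2, 0, R2, (0, 1))

bar 0: v0=G3 v1=G4 downbeat P8
bar 1: v0=B3 v1=F4 downbeat TT
bar 2: v0=C4 v1=G4 downbeat P5
bar 3: v0=B3 v1=B4 downbeat P8
bar 4: v0=C4 v1=G4 downbeat P5
bar 5: v0=A3 v1=F4 downbeat m6
bar 6: v0=G3 v1=G4 downbeat P8
  -> R4 @ bar 1 tick 0 v(0, 1): B3/F4 TT untreated
  -> R2 @ bar 2 tick 0 v(0, 1): B3/F4 TT -> C4/G4 P5 similar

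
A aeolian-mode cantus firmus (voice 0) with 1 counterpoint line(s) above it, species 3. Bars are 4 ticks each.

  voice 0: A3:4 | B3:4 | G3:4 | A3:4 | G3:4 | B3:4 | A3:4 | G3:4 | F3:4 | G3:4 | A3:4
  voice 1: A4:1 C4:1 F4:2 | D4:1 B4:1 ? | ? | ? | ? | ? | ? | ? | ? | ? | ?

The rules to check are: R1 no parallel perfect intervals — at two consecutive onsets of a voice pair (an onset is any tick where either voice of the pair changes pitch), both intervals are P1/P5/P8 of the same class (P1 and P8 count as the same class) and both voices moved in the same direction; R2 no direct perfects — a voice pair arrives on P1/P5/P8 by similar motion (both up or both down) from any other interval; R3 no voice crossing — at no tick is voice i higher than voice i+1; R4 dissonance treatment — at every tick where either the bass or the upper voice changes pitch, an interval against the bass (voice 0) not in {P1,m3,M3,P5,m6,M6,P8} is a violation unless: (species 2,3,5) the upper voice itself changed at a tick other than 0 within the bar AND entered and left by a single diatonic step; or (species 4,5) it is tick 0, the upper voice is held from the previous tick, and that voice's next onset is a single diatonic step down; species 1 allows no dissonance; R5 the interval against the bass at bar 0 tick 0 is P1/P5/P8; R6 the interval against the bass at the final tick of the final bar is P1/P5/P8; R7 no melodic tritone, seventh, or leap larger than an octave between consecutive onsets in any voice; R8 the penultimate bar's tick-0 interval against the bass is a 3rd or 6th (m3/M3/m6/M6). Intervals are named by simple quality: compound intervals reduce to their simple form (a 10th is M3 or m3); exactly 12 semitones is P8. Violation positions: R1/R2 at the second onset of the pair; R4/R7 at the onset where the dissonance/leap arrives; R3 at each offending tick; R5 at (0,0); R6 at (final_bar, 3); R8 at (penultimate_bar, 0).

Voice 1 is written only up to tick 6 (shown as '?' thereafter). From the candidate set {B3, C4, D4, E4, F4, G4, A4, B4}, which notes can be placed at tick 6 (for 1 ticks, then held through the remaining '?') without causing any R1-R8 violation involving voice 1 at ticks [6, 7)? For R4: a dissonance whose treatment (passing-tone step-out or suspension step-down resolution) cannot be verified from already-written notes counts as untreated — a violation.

B3: legal
C4: violates R4,R7
D4: legal
E4: violates R4
F4: violates R4,R7
G4: legal
A4: violates R4
B4: legal

{B3, B4, D4, G4}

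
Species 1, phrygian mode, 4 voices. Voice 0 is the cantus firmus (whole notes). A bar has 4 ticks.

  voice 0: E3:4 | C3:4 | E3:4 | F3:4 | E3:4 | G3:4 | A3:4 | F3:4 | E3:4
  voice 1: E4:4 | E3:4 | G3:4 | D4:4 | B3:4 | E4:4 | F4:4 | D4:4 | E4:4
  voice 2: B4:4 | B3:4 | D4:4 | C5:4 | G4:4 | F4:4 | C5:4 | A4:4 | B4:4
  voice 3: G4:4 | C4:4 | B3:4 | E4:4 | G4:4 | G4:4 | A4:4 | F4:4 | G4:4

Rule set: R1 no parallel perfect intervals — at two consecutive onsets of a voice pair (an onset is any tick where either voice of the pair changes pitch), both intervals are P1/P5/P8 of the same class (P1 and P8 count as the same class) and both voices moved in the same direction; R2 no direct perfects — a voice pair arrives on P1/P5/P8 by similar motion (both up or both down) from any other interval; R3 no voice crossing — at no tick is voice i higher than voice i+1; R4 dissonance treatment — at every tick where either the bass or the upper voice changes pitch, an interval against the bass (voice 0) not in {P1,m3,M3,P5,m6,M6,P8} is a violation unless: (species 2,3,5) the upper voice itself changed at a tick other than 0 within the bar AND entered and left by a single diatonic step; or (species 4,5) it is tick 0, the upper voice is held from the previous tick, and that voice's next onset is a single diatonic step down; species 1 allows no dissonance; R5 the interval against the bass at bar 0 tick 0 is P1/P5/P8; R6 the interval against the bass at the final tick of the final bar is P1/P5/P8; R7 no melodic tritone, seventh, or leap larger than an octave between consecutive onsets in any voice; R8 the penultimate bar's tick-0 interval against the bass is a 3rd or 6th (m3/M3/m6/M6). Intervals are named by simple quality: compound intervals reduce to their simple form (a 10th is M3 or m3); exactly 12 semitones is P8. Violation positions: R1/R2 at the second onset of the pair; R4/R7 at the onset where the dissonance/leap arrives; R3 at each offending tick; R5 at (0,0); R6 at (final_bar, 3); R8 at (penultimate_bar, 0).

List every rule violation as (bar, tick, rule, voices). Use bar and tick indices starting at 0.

(0, 0, R3, (2, 3))
(0, 0, R5, (0, 3))
(0, 1, R3, (2, 3))
(0, 2, R3, (2, 3))
(0, 3, R3, (2, 3))
(1, 0, R1, (1, 2))
(1, 0, R2, (0, 3))
(1, 0, R4, (0, 2))
(2, 0, R1, (1, 2))
(2, 0, R3, (2, 3))
(2, 0, R4, (0, 2))
(2, 1, R3, (2, 3))
(2, 2, R3, (2, 3))
(2, 3, R3, (2, 3))
(3, 0, R2, (0, 2))
(3, 0, R3, (2, 3))
(3, 0, R4, (0, 3))
(3, 0, R7, (2,))
(3, 1, R3, (2, 3))
(3, 2, R3, (2, 3))
(3, 3, R3, (2, 3))
(4, 0, R2, (0, 1))
(5, 0, R4, (0, 2))
(6, 0, R1, (0, 3))
(6, 0, R2, (1, 2))
(6, 0, R3, (2, 3))
(6, 1, R3, (2, 3))
(6, 2, R3, (2, 3))
(6, 3, R3, (2, 3))
(7, 0, R1, (0, 3))
(7, 0, R1, (1, 2))
(7, 0, R3, (2, 3))
(7, 0, R8, (0, 3))
(7, 1, R3, (2, 3))
(7, 2, R3, (2, 3))
(7, 3, R3, (2, 3))
(8, 0, R1, (1, 2))
(8, 0, R3, (2, 3))
(8, 1, R3, (2, 3))
(8, 2, R3, (2, 3))
(8, 3, R3, (2, 3))
(8, 3, R6, (0, 3))

bar 0: v0=E3 v1=E4 v2=B4 v3=G4 downbeat m3
bar 1: v0=C3 v1=E3 v2=B3 v3=C4 downbeat P8
bar 2: v0=E3 v1=G3 v2=D4 v3=B3 downbeat P5
bar 3: v0=F3 v1=D4 v2=C5 v3=E4 downbeat M7
bar 4: v0=E3 v1=B3 v2=G4 v3=G4 downbeat m3
bar 5: v0=G3 v1=E4 v2=F4 v3=G4 downbeat P8
bar 6: v0=A3 v1=F4 v2=C5 v3=A4 downbeat P8
bar 7: v0=F3 v1=D4 v2=A4 v3=F4 downbeat P8
bar 8: v0=E3 v1=E4 v2=B4 v3=G4 downbeat m3
  -> R3 @ bar 0 tick 0 v(2, 3): B4 above G4
  -> R5 @ bar 0 tick 0 v(0, 3): opens on m3
  -> R3 @ bar 0 tick 1 v(2, 3): B4 above G4
  -> R3 @ bar 0 tick 2 v(2, 3): B4 above G4
  -> R3 @ bar 0 tick 3 v(2, 3): B4 above G4
  -> R1 @ bar 1 tick 0 v(1, 2): E4/B4 P5 -> E3/B3 P5 similar
  -> R2 @ bar 1 tick 0 v(0, 3): E3/G4 m3 -> C3/C4 P8 similar
  -> R4 @ bar 1 tick 0 v(0, 2): C3/B3 M7 untreated
  -> R1 @ bar 2 tick 0 v(1, 2): E3/B3 P5 -> G3/D4 P5 similar
  -> R3 @ bar 2 tick 0 v(2, 3): D4 above B3
  -> R4 @ bar 2 tick 0 v(0, 2): E3/D4 m7 untreated
  -> R3 @ bar 2 tick 1 v(2, 3): D4 above B3
  -> R3 @ bar 2 tick 2 v(2, 3): D4 above B3
  -> R3 @ bar 2 tick 3 v(2, 3): D4 above B3
  -> R2 @ bar 3 tick 0 v(0, 2): E3/D4 m7 -> F3/C5 P5 similar
  -> R3 @ bar 3 tick 0 v(2, 3): C5 above E4
  -> R4 @ bar 3 tick 0 v(0, 3): F3/E4 M7 untreated
  -> R7 @ bar 3 tick 0 v(2,): D4->C5 leap 10st
  -> R3 @ bar 3 tick 1 v(2, 3): C5 above E4
  -> R3 @ bar 3 tick 2 v(2, 3): C5 above E4
  -> R3 @ bar 3 tick 3 v(2, 3): C5 above E4
  -> R2 @ bar 4 tick 0 v(0, 1): F3/D4 M6 -> E3/B3 P5 similar
  -> R4 @ bar 5 tick 0 v(0, 2): G3/F4 m7 untreated
  -> R1 @ bar 6 tick 0 v(0, 3): G3/G4 P8 -> A3/A4 P8 similar
  -> R2 @ bar 6 tick 0 v(1, 2): E4/F4 m2 -> F4/C5 P5 similar
  -> R3 @ bar 6 tick 0 v(2, 3): C5 above A4
  -> R3 @ bar 6 tick 1 v(2, 3): C5 above A4
  -> R3 @ bar 6 tick 2 v(2, 3): C5 above A4
  -> R3 @ bar 6 tick 3 v(2, 3): C5 above A4
  -> R1 @ bar 7 tick 0 v(0, 3): A3/A4 P8 -> F3/F4 P8 similar
  -> R1 @ bar 7 tick 0 v(1, 2): F4/C5 P5 -> D4/A4 P5 similar
  -> R3 @ bar 7 tick 0 v(2, 3): A4 above F4
  -> R8 @ bar 7 tick 0 v(0, 3): penult P8 not 3rd/6th
  -> R3 @ bar 7 tick 1 v(2, 3): A4 above F4
  -> R3 @ bar 7 tick 2 v(2, 3): A4 above F4
  -> R3 @ bar 7 tick 3 v(2, 3): A4 above F4
  -> R1 @ bar 8 tick 0 v(1, 2): D4/A4 P5 -> E4/B4 P5 similar
  -> R3 @ bar 8 tick 0 v(2, 3): B4 above G4
  -> R3 @ bar 8 tick 1 v(2, 3): B4 above G4
  -> R3 @ bar 8 tick 2 v(2, 3): B4 above G4
  -> R3 @ bar 8 tick 3 v(2, 3): B4 above G4
  -> R6 @ bar 8 tick 3 v(0, 3): closes on m3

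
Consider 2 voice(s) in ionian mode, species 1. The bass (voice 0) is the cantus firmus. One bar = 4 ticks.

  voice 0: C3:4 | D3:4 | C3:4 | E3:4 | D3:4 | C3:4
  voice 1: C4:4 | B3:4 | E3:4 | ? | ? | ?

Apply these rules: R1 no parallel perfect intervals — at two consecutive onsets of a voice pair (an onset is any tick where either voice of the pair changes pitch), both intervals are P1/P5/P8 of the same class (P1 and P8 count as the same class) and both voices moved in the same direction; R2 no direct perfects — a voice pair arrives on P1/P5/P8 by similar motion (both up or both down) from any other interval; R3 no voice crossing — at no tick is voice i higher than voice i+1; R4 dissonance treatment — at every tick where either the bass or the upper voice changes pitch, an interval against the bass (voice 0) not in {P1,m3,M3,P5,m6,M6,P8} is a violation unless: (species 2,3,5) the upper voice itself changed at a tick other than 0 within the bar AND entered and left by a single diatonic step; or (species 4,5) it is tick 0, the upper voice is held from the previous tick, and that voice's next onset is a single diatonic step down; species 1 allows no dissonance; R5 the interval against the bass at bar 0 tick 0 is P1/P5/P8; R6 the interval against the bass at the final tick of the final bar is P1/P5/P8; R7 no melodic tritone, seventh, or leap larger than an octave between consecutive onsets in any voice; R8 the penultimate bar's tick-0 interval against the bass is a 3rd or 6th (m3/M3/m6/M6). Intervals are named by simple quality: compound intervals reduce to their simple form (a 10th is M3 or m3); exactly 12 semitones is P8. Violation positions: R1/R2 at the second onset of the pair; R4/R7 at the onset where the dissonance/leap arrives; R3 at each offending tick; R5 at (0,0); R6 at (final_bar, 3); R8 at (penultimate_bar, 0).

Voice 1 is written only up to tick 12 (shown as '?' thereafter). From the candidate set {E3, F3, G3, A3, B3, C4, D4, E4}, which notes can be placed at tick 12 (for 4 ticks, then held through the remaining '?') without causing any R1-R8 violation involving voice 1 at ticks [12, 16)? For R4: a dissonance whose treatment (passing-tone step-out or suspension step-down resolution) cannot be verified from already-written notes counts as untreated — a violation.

{C4, E3, G3}

E3: legal
F3: violates R4
G3: legal
A3: violates R4
B3: violates R2
C4: legal
D4: violates R4,R7
E4: violates R2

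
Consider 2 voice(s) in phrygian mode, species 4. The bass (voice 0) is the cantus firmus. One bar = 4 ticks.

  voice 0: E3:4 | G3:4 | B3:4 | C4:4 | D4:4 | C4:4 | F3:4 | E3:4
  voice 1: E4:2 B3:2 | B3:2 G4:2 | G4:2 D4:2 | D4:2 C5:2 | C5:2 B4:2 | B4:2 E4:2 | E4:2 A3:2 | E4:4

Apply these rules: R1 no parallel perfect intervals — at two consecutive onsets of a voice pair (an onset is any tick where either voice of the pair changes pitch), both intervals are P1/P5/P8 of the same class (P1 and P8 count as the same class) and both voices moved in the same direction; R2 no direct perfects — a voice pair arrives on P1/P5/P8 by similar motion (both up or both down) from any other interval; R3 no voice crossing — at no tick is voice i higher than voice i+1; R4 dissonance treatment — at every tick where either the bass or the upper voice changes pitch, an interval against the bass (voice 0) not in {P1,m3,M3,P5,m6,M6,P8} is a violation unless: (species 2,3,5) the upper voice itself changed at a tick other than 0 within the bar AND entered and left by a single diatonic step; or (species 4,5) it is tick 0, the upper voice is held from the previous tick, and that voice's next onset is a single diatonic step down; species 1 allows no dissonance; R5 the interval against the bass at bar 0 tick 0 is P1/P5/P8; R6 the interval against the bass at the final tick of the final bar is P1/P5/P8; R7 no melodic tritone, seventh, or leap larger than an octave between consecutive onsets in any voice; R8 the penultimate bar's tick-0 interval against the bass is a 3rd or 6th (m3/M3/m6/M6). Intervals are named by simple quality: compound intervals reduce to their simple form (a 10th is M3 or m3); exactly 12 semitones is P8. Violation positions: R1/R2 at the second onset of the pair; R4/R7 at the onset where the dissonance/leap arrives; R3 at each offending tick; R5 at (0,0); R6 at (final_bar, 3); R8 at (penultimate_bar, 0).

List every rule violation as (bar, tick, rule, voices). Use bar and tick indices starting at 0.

(3, 0, R4, (0, 1))
(3, 2, R7, (1,))
(5, 0, R4, (0, 1))
(6, 0, R4, (0, 1))
(6, 0, R8, (0, 1))

bar 0: v0=E3 v1=E4 downbeat P8
bar 1: v0=G3 v1=B3 downbeat M3
bar 2: v0=B3 v1=G4 downbeat m6
bar 3: v0=C4 v1=D4 downbeat M2
bar 4: v0=D4 v1=C5 downbeat m7
bar 5: v0=C4 v1=B4 downbeat M7
bar 6: v0=F3 v1=E4 downbeat M7
bar 7: v0=E3 v1=E4 downbeat P8
  -> R4 @ bar 3 tick 0 v(0, 1): C4/D4 M2 untreated
  -> R7 @ bar 3 tick 2 v(1,): D4->C5 leap 10st
  -> R4 @ bar 5 tick 0 v(0, 1): C4/B4 M7 untreated
  -> R4 @ bar 6 tick 0 v(0, 1): F3/E4 M7 untreated
  -> R8 @ bar 6 tick 0 v(0, 1): penult M7 not 3rd/6th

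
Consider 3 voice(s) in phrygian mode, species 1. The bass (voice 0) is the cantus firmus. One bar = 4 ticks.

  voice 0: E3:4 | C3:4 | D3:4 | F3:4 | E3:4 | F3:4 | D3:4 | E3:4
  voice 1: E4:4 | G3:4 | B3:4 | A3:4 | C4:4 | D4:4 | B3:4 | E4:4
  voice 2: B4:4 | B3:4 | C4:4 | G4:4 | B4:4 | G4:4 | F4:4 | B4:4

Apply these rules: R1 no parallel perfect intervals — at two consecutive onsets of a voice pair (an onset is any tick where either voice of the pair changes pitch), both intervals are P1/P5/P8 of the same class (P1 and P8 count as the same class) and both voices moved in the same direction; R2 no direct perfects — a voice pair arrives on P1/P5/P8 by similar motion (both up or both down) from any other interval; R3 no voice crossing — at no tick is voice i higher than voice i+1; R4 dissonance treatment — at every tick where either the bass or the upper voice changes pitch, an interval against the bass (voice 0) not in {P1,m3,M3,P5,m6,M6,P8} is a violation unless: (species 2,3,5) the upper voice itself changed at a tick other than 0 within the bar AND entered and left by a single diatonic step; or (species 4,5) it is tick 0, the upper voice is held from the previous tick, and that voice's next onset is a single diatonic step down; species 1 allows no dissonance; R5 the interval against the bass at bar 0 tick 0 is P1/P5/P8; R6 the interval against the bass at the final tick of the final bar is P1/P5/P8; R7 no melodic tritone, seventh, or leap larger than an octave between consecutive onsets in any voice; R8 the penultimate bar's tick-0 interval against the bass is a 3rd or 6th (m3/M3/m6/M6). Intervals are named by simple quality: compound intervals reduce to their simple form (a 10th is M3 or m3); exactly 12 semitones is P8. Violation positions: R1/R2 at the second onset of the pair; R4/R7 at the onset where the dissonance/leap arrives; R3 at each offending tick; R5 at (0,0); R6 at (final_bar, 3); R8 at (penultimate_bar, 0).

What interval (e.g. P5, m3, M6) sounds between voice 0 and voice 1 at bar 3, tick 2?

M3

voice 0=F3 voice 1=A3 -> M3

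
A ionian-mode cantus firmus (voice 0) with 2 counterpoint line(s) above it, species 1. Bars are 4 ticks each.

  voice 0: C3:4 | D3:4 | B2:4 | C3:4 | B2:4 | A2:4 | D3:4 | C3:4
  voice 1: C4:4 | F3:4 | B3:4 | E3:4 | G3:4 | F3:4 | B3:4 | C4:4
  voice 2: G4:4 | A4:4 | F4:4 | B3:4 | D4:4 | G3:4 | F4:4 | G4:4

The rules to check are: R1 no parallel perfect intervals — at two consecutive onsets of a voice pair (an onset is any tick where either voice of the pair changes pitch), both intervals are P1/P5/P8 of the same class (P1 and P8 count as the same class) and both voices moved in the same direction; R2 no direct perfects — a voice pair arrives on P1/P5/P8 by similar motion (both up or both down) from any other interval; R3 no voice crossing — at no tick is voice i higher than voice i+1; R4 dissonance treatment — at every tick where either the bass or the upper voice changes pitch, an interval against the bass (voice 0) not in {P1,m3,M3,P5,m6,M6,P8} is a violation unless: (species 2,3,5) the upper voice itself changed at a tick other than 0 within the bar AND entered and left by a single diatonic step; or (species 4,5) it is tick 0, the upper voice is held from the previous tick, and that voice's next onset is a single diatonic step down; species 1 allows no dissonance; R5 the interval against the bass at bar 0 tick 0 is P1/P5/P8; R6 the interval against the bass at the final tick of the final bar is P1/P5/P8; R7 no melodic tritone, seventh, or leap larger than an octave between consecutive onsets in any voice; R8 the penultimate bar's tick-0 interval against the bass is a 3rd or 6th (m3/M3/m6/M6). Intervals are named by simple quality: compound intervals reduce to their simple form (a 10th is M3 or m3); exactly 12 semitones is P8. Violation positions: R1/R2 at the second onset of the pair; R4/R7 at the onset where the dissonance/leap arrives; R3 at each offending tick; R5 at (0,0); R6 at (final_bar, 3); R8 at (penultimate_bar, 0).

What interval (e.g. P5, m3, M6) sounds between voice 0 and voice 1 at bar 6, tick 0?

voice 0=D3 voice 1=B3 -> M6

M6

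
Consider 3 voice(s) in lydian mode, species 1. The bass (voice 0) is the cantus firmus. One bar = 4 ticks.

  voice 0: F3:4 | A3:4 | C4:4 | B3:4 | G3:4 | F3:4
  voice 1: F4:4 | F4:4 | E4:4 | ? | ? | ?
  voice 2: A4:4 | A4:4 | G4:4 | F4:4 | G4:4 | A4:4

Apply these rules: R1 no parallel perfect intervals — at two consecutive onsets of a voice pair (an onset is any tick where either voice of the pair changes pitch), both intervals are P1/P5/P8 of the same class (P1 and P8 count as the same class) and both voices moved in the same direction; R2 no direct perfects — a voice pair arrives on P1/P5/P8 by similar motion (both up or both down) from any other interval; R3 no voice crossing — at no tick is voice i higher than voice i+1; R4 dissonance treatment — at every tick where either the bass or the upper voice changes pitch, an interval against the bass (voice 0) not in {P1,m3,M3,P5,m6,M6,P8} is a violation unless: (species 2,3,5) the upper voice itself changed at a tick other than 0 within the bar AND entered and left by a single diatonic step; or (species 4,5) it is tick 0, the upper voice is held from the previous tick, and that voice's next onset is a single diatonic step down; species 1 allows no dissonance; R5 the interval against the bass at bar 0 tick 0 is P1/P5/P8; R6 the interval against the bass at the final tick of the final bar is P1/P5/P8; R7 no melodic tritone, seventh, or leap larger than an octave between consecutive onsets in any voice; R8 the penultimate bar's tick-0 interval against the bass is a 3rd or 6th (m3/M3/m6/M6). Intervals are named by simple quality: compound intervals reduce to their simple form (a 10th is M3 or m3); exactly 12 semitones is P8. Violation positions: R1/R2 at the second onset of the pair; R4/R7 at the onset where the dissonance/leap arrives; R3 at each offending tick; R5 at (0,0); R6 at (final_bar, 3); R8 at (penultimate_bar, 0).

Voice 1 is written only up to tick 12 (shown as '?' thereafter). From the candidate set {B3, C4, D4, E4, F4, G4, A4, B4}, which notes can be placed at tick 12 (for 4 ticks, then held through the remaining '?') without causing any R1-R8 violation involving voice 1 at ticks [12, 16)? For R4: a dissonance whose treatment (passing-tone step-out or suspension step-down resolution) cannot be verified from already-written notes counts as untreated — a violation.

B3: violates R2
C4: violates R4
D4: legal
E4: violates R4
F4: violates R4
G4: violates R3
A4: violates R3,R4
B4: violates R3

{D4}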